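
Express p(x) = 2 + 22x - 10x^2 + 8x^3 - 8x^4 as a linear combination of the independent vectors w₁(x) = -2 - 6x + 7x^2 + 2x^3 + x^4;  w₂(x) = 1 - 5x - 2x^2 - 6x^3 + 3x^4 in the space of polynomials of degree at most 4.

p = -2w₁ - 2w₂

Identify each element with its coordinate vector in ℝ⁵ via {1, x, …, x^4}.
Since w₁, w₂ are independent, the coefficients expressing p are uniquely determined by a linear system.
Back-substitution yields (a₁, a₂) = (-2, -2).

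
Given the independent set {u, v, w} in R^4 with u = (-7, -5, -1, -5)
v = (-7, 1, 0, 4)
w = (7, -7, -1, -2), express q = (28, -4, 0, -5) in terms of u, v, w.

q = -u - 2v + w

Write q = a₁u + … + a₃w and equate components.
Back-substitution yields (a₁, a₂, a₃) = (-1, -2, 1).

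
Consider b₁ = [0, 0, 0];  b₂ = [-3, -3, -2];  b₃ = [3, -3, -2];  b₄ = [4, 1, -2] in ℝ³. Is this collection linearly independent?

linearly dependent

There are 4 vectors in a 3-dimensional space, so they cannot be linearly independent.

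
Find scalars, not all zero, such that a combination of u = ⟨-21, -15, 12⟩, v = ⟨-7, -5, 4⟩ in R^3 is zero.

u - 3v = 0

Solve the homogeneous system with u, v as columns by row-reducing the coefficient matrix.
One solution (up to scaling) is (1, -3).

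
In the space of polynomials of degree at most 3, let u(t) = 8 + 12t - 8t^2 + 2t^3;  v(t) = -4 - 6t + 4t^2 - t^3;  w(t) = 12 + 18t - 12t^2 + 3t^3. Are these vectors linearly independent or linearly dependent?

Write each element as a coordinate vector in ℝ⁴ using {1, t, …, t^3}.
Place the vectors as rows of a 3×4 matrix and reduce to echelon form.
The reduction yields 1 nonzero row, so the rank is 1.
Since rank 1 < 3, the set is linearly dependent.
Indeed u + 2v = 0.

linearly dependent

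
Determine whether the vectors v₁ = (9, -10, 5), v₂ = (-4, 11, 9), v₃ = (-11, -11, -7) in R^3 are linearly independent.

Form the 3×3 matrix with these as columns; its determinant is 2293.
A nonzero determinant means the columns are linearly independent.

linearly independent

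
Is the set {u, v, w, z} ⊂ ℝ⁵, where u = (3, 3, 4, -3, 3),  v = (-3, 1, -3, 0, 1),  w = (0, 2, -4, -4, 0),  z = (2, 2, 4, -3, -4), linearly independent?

Row-reduce the matrix whose columns are u, v, w, z.
The reduction yields 4 nonzero rows, so the rank is 4.
Since rank = 4 (the number of vectors), the set is linearly independent.

linearly independent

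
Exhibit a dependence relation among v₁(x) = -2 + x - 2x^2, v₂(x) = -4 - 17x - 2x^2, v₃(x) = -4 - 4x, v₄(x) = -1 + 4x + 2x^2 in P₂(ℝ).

v₁ + v₂ - 2v₃ + 2v₄ = 0

Take coordinates with respect to {1, x, x^2}.
Solve the homogeneous system with v₁, v₂, v₃, v₄ as columns by row-reducing the coefficient matrix.
The free variable yields coefficients (1, 1, -2, 2) (any nonzero multiple also works).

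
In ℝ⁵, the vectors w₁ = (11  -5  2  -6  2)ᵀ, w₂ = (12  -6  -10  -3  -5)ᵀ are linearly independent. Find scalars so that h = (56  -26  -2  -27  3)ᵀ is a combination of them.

Solve the system with w₁, w₂ as columns and h as the right-hand side.
Row-reducing the augmented matrix gives the unique coefficients (c₁, c₂) = (4, 1).

h = 4w₁ + w₂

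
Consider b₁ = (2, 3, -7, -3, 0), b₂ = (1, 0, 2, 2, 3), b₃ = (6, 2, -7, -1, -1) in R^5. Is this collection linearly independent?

Row-reduce the matrix whose columns are b₁, b₂, b₃.
The reduction yields 3 nonzero rows, so the rank is 3.
Since rank = 3 (the number of vectors), the set is linearly independent.

linearly independent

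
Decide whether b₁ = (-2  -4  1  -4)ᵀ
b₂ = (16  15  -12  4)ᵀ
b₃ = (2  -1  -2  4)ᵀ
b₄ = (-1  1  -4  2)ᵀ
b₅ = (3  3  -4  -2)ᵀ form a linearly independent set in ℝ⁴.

There are 5 vectors in a 4-dimensional space, so they cannot be linearly independent.

linearly dependent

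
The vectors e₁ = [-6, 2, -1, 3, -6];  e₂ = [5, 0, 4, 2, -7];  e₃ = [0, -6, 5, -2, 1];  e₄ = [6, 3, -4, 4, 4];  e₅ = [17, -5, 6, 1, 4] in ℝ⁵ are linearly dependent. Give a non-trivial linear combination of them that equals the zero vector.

Row-reduce the matrix with e₁, e₂, e₃, e₄, e₅ as columns; the null space gives the coefficients.
One solution (up to scaling) is (1, -1, -1, -1, 1).

e₁ - e₂ - e₃ - e₄ + e₅ = 0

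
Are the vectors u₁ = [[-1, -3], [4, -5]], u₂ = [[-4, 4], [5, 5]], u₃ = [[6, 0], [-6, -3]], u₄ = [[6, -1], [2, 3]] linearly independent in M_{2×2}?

linearly independent

Take coordinates with respect to the standard basis {E₁₁, E₁₂, E₂₁, E₂₂}.
The matrix [u₁|u₂|u₃|u₄] has determinant -1251.
A nonzero determinant means the columns are linearly independent.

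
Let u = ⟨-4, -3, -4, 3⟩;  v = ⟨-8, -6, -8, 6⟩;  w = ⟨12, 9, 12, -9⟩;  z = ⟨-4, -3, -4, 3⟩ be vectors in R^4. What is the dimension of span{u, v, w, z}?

1

Form the matrix with u, v, w, z as columns and reduce.
There is 1 pivot column, so rank = 1.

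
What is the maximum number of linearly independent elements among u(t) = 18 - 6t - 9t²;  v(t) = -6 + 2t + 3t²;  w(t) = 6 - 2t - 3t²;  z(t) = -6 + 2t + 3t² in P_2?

1

Represent each element by its coordinate vector in ℝ³.
Form the matrix with u, v, w, z as columns and reduce.
Reduction leaves 1 leading entry, giving rank 1.
(With 4 elements in a 3-dimensional space the rank is at most 3.)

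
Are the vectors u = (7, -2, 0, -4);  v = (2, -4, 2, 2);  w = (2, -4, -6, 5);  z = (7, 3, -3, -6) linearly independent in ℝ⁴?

Place the vectors as rows of a 4×4 matrix and reduce to echelon form.
The reduction yields 4 nonzero rows, so the rank is 4.
Since rank = 4 (the number of vectors), the set is linearly independent.

linearly independent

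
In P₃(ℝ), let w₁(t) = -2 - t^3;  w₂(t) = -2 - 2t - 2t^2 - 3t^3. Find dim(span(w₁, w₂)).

Use coordinates relative to {1, t, …, t^3}.
Apply Gaussian elimination to the matrix whose rows are w₁, w₂.
Exactly 2 pivots survive; hence the rank is 2.

2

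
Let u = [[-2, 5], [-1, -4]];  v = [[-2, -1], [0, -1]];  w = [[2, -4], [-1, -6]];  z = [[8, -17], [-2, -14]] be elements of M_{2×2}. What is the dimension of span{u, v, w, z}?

Use coordinates relative to {E₁₁, E₁₂, E₂₁, E₂₂}.
Row-reduce the 4×4 matrix with these as rows.
There are 3 pivot columns, so rank = 3.

dim = 3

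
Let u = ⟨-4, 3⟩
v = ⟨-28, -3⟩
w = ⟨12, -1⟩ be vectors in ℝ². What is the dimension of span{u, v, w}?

2

Row-reduce the 3×2 matrix with these as rows.
Reduction leaves 2 leading entries, giving rank 2.
(With 3 elements in a 2-dimensional space the rank is at most 2.)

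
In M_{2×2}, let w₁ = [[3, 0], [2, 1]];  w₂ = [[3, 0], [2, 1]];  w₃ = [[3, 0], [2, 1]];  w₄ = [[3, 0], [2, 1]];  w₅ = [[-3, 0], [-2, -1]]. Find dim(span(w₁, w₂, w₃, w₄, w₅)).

Represent each element by its coordinate vector in ℝ⁴.
Put the 4×5 matrix [w₁|w₂|w₃|w₄|w₅] into echelon form.
There is 1 pivot column, so rank = 1.
(With 5 elements in a 4-dimensional space the rank is at most 4.)

dim = 1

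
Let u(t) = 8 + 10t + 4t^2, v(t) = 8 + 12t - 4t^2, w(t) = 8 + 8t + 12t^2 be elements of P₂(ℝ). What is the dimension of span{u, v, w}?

Pass to coordinate vectors with respect to the basis {1, t, t^2}.
Row-reduce the 3×3 matrix with these as rows.
Exactly 2 pivots survive; hence the rank is 2.

dim = 2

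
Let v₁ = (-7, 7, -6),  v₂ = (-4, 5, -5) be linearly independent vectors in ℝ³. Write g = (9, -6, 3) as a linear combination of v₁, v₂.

g = -3v₁ + 3v₂

Set up the augmented matrix [v₁ | v₂ | g] and row-reduce.
Row-reducing the augmented matrix gives the unique coefficients (a₁, a₂) = (-3, 3).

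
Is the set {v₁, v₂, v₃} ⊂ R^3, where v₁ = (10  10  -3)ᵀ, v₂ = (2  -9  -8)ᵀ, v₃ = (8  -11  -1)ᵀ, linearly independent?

linearly independent

Form the 3×3 matrix with these as columns; its determinant is -1560.
A nonzero determinant means the columns are linearly independent.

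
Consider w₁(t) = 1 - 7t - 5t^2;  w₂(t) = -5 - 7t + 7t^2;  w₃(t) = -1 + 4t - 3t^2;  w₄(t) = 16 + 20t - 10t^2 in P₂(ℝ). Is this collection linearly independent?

linearly dependent

Write each element as a coordinate vector in ℝ³ using {1, t, t^2}.
There are 4 vectors in a 3-dimensional space, so they cannot be linearly independent.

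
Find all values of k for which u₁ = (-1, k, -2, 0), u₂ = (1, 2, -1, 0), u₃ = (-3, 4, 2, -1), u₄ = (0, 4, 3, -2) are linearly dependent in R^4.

k = 38/5

Place the vectors as rows of a 4×4 matrix; dependence ⇔ determinant zero.
The determinant works out to 38 - 5*k.
Setting this to zero gives k = 38/5.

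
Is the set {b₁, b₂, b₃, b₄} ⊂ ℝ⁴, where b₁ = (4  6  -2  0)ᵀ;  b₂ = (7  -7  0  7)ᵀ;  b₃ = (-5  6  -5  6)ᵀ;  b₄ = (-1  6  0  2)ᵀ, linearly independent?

Row-reduce the matrix whose columns are b₁, b₂, b₃, b₄.
The reduction yields 4 nonzero rows, so the rank is 4.
Since rank = 4 (the number of vectors), the set is linearly independent.

linearly independent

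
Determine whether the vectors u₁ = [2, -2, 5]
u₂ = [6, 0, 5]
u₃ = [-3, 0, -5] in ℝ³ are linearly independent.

linearly independent

The matrix [u₁|u₂|u₃] has determinant -30.
A nonzero determinant means the columns are linearly independent.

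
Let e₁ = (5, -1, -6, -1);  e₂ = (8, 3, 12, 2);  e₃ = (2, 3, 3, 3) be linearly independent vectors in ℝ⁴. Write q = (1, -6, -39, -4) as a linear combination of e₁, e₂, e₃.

q = 3e₁ - 2e₂ + e₃

Set up the augmented matrix [e₁ | e₂ | e₃ | q] and row-reduce.
Back-substitution yields (α₁, α₂, α₃) = (3, -2, 1).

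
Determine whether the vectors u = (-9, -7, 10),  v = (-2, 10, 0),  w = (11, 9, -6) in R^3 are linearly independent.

linearly independent

The matrix [u|v|w] has determinant -656.
A nonzero determinant means the columns are linearly independent.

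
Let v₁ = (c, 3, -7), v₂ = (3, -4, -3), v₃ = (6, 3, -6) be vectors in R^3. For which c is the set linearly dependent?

c = 7

Place the vectors as rows of a 3×3 matrix; dependence ⇔ determinant zero.
Expanding, det = 33*c - 231.
Setting this to zero gives c = 7.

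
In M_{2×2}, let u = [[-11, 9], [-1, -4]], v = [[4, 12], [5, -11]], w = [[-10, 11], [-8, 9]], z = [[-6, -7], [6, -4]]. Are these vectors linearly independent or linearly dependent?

Write each element as a coordinate vector in ℝ⁴ using {E₁₁, E₁₂, E₂₁, E₂₂}.
The matrix [u|v|w|z] has determinant 10101.
A nonzero determinant means the columns are linearly independent.

linearly independent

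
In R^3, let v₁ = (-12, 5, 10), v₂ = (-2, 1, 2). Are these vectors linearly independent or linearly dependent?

linearly independent

Place the vectors as rows of a 2×3 matrix and reduce to echelon form.
The reduction yields 2 nonzero rows, so the rank is 2.
Since rank = 2 (the number of vectors), the set is linearly independent.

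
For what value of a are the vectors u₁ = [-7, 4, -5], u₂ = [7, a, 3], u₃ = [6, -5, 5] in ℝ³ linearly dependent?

a = 2/5

The vectors are dependent exactly when the determinant of the matrix with rows u₁, u₂, u₃ vanishes.
Expanding, det = 2 - 5*a.
Setting this to zero gives a = 2/5.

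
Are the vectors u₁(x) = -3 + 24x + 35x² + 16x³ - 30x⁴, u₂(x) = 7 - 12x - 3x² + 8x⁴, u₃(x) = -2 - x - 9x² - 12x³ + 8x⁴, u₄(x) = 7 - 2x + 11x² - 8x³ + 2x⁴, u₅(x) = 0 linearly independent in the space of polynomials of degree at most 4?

Write each element as a coordinate vector in ℝ⁵ using {1, x, …, x⁴}.
One of the vectors is the zero vector, so the set is linearly dependent.

linearly dependent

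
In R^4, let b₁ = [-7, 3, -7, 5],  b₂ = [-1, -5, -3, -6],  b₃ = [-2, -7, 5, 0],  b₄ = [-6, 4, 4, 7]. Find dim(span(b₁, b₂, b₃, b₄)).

Form the matrix with b₁, b₂, b₃, b₄ as columns and reduce.
There are 4 pivot columns, so rank = 4.

dim = 4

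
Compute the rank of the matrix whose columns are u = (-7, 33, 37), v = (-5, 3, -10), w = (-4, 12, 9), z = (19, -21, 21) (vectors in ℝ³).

Apply Gaussian elimination to the matrix whose rows are u, v, w, z.
The echelon form has 2 nonzero rows, so the rank is 2.
(With 4 elements in a 3-dimensional space the rank is at most 3.)

rank 2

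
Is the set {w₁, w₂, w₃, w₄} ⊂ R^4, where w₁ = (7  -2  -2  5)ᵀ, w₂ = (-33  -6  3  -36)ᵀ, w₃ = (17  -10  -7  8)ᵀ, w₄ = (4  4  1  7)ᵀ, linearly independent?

The matrix [w₁|w₂|w₃|w₄] has determinant 0.
A zero determinant means the columns are linearly dependent.
Indeed 12w₁ + w₂ - 3w₃ = 0.

linearly dependent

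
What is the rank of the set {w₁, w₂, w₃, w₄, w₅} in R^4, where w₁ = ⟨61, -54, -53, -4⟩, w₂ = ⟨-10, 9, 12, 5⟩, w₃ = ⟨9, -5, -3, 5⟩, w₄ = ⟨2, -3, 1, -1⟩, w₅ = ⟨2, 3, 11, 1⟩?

Apply Gaussian elimination to the matrix whose rows are w₁, w₂, w₃, w₄, w₅.
Reduction leaves 4 leading entries, giving rank 4.
(With 5 elements in a 4-dimensional space the rank is at most 4.)

rank 4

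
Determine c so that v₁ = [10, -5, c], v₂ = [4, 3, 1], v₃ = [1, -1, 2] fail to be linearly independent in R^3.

Place the vectors as rows of a 3×3 matrix; dependence ⇔ determinant zero.
Cofactor expansion gives det = 105 - 7*c.
Setting this to zero gives c = 15.

c = 15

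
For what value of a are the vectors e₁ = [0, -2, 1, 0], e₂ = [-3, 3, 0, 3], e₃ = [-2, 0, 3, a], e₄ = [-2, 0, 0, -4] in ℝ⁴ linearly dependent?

Place the vectors as rows of a 4×4 matrix; dependence ⇔ determinant zero.
Cofactor expansion gives det = 84 - 6*a.
Setting this to zero gives a = 14.

a = 14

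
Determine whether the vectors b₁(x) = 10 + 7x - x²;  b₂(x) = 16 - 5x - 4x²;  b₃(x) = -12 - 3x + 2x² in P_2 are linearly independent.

linearly dependent

Write each element as a coordinate vector in ℝ³ using {1, x, x²}.
Row-reduce the matrix whose columns are b₁, b₂, b₃.
The reduction yields 2 nonzero rows, so the rank is 2.
Since rank 2 < 3, the set is linearly dependent.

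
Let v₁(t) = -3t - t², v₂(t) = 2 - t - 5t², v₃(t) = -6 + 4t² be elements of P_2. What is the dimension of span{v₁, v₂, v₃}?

Pass to coordinate vectors with respect to the basis {1, t, t²}.
Form the matrix with v₁, v₂, v₃ as columns and reduce.
There are 3 pivot columns, so rank = 3.

3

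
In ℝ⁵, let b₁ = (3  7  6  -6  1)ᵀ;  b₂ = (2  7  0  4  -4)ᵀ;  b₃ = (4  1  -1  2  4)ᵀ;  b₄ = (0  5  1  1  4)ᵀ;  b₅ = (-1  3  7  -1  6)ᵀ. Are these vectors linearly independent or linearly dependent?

Row-reduce the matrix whose columns are b₁, b₂, b₃, b₄, b₅.
The reduction yields 5 nonzero rows, so the rank is 5.
Since rank = 5 (the number of vectors), the set is linearly independent.

linearly independent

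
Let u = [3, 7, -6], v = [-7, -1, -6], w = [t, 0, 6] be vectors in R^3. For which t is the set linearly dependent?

t = 23/4

The set is linearly dependent precisely when det[u; v; w] = 0.
The determinant works out to 276 - 48*t.
Solving 276 - 48*t = 0 yields t = 23/4.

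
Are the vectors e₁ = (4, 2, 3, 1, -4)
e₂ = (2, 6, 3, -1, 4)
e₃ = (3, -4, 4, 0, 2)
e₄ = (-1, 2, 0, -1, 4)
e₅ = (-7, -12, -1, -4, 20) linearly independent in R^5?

linearly dependent

Form the 5×5 matrix with these as columns; its determinant is 0.
A zero determinant means the columns are linearly dependent.
Indeed e₁ - e₂ + 2e₄ = 0.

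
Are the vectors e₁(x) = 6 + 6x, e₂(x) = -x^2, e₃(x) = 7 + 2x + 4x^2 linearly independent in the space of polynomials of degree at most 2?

linearly independent

Take coordinates with respect to the standard basis {1, x, x^2}.
Place the vectors as rows of a 3×3 matrix and reduce to echelon form.
The reduction yields 3 nonzero rows, so the rank is 3.
Since rank = 3 (the number of vectors), the set is linearly independent.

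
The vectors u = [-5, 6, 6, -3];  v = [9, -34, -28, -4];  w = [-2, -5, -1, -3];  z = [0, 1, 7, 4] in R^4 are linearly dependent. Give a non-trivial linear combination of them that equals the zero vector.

3u + v - 3w + z = 0

Solve the homogeneous system with u, v, w, z as columns by row-reducing the coefficient matrix.
The free variable yields coefficients (3, 1, -3, 1) (any nonzero multiple also works).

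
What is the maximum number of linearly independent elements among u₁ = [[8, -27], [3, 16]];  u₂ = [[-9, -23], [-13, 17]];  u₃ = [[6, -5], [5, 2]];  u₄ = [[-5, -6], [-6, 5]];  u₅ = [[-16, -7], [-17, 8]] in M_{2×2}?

Use coordinates relative to {E₁₁, E₁₂, E₂₁, E₂₂}.
Row-reduce the 5×4 matrix with these as rows.
There are 2 pivot columns, so rank = 2.
(With 5 elements in a 4-dimensional space the rank is at most 4.)

2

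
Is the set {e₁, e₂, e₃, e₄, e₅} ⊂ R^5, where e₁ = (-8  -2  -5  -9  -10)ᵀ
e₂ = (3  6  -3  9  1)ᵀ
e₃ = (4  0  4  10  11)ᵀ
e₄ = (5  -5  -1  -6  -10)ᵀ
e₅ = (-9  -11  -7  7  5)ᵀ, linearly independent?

linearly independent

The matrix [e₁|e₂|e₃|e₄|e₅] has determinant -22915.
A nonzero determinant means the columns are linearly independent.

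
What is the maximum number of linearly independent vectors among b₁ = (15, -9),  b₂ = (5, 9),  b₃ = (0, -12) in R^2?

Apply Gaussian elimination to the matrix whose rows are b₁, b₂, b₃.
Exactly 2 pivots survive; hence the rank is 2.
(With 3 elements in a 2-dimensional space the rank is at most 2.)

2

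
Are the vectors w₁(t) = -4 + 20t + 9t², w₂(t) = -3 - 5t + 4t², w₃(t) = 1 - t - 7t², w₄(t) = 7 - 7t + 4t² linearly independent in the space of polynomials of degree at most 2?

Take coordinates with respect to the standard basis {1, t, t²}.
There are 4 vectors in a 3-dimensional space, so they cannot be linearly independent.

linearly dependent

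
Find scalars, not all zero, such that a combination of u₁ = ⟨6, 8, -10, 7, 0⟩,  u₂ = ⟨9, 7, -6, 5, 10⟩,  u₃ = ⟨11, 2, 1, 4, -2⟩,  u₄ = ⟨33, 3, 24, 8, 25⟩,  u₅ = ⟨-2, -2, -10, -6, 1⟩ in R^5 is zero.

Write the vectors as columns of a matrix and find a nonzero vector in its null space.
The free variable yields coefficients (3, -3, -2, 1, 1) (any nonzero multiple also works).

3u₁ - 3u₂ - 2u₃ + u₄ + u₅ = 0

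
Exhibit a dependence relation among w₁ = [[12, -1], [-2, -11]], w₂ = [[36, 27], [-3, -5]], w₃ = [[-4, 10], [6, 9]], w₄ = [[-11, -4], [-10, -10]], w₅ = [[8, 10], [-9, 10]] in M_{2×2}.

3w₁ - w₂ + 2w₃ + w₅ = 0

Pass to coordinate vectors relative to the basis {E₁₁, E₁₂, E₂₁, E₂₂}.
Row-reduce the matrix with w₁, w₂, w₃, w₄, w₅ as columns; the null space gives the coefficients.
One solution (up to scaling) is (3, -1, 2, 0, 1).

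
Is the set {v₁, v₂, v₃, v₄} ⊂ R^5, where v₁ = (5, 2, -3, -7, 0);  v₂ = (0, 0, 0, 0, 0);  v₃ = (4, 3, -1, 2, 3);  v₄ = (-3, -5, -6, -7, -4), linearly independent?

One of the vectors is the zero vector, so the set is linearly dependent.

linearly dependent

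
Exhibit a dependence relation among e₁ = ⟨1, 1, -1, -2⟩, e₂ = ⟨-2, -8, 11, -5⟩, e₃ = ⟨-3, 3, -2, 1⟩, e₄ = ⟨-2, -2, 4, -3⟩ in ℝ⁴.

e₁ + e₂ + e₃ - 2e₄ = 0

Solve the homogeneous system with e₁, e₂, e₃, e₄ as columns by row-reducing the coefficient matrix.
The free variable yields coefficients (1, 1, 1, -2) (any nonzero multiple also works).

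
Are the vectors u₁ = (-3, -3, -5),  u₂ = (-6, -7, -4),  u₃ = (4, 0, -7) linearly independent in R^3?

linearly independent

The matrix [u₁|u₂|u₃] has determinant -113.
A nonzero determinant means the columns are linearly independent.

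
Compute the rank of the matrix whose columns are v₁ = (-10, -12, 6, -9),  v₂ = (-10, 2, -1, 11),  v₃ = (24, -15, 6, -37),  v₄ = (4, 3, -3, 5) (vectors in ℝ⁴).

Put the 4×4 matrix [v₁|v₂|v₃|v₄] into echelon form.
The echelon form has 3 nonzero rows, so the rank is 3.

rank 3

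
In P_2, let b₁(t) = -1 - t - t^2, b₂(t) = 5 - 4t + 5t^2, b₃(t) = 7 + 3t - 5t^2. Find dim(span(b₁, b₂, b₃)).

Use coordinates relative to {1, t, t^2}.
Apply Gaussian elimination to the matrix whose rows are b₁, b₂, b₃.
There are 3 pivot columns, so rank = 3.

dim = 3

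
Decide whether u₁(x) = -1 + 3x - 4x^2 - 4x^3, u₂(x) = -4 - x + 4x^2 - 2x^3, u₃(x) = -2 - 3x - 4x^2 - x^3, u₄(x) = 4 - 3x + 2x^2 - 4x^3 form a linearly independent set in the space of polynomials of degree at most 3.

linearly independent

Write each element as a coordinate vector in ℝ⁴ using {1, x, …, x^3}.
Form the 4×4 matrix with these as columns; its determinant is 1314.
A nonzero determinant means the columns are linearly independent.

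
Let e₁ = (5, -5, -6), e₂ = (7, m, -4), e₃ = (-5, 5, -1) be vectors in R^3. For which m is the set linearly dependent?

m = -7

The set is linearly dependent precisely when det[e₁; e₂; e₃] = 0.
Expanding, det = -35*m - 245.
This vanishes exactly when m = -7.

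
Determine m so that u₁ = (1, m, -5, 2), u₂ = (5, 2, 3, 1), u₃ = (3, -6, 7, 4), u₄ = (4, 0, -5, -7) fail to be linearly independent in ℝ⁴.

Dependence holds iff the 4×4 matrix [u₁ u₂ u₃ u₄] is singular.
Expanding, det = 77*m - 2310.
Solving 77*m - 2310 = 0 yields m = 30.

m = 30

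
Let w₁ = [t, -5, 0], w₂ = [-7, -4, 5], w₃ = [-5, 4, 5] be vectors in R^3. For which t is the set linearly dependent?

t = -5/4

The vectors are dependent exactly when the determinant of the matrix with rows w₁, w₂, w₃ vanishes.
Cofactor expansion gives det = -40*t - 50.
Solving -40*t - 50 = 0 yields t = -5/4.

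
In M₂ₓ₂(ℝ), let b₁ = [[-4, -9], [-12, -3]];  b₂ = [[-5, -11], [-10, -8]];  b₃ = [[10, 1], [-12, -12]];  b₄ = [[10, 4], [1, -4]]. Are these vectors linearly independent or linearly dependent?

linearly independent

Write each element as a coordinate vector in ℝ⁴ using {E₁₁, E₁₂, E₂₁, E₂₂}.
The matrix [b₁|b₂|b₃|b₄] has determinant -4797.
A nonzero determinant means the columns are linearly independent.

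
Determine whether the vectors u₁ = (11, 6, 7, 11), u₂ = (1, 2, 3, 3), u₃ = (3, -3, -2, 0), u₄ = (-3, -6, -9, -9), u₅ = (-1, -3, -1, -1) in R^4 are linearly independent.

linearly dependent

There are 5 vectors in a 4-dimensional space, so they cannot be linearly independent.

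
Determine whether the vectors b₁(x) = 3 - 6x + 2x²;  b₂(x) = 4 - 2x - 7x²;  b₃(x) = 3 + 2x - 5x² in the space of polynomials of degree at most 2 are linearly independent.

linearly independent

Take coordinates with respect to the standard basis {1, x, x²}.
The matrix [b₁|b₂|b₃] has determinant 106.
A nonzero determinant means the columns are linearly independent.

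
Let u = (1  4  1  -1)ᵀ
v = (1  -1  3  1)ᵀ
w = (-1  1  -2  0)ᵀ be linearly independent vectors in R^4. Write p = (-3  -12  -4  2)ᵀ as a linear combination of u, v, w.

p = -3u - v - w

Write p = α₁u + … + α₃w and equate components.
Back-substitution yields (α₁, α₂, α₃) = (-3, -1, -1).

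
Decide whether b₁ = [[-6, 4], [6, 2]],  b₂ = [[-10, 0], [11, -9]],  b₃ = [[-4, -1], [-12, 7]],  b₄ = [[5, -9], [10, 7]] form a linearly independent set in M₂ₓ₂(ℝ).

linearly independent

Write each element as a coordinate vector in ℝ⁴ using {E₁₁, E₁₂, E₂₁, E₂₂}.
Place the vectors as rows of a 4×4 matrix and reduce to echelon form.
The reduction yields 4 nonzero rows, so the rank is 4.
Since rank = 4 (the number of vectors), the set is linearly independent.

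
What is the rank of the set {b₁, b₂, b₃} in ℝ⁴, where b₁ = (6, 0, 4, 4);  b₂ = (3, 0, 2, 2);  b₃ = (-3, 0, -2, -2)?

1

Apply Gaussian elimination to the matrix whose rows are b₁, b₂, b₃.
There is 1 pivot column, so rank = 1.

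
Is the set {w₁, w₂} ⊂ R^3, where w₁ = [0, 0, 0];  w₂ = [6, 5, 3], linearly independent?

linearly dependent

One of the vectors is the zero vector, so the set is linearly dependent.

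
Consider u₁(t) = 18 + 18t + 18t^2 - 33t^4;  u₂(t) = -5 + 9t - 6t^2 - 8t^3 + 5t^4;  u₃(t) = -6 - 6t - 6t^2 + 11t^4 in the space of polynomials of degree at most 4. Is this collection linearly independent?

linearly dependent

Write each element as a coordinate vector in ℝ⁵ using {1, t, …, t^4}.
One vector is a scalar multiple of another, so the set is dependent.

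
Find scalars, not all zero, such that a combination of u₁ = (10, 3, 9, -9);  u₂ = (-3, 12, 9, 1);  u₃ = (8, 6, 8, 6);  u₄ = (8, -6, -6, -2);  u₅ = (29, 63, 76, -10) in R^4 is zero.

Set up α₁u₁ + … + α₅u₅ = 0 and solve the homogeneous system.
A generator of the null space is (3, 3, 2, -1, -1).

3u₁ + 3u₂ + 2u₃ - u₄ - u₅ = 0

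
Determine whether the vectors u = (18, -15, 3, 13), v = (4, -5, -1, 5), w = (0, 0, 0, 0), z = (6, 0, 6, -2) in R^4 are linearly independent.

linearly dependent

One of the vectors is the zero vector, so the set is linearly dependent.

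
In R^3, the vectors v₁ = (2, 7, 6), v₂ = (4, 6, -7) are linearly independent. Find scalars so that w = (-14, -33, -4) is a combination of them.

w = -3v₁ - 2v₂

Write w = c₁v₁ + c₂v₂ and equate components.
Row-reducing the augmented matrix gives the unique coefficients (c₁, c₂) = (-3, -2).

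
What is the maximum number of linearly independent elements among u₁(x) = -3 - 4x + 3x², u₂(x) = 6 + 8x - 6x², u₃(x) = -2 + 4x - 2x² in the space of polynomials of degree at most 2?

2

Use coordinates relative to {1, x, x²}.
Form the matrix with u₁, u₂, u₃ as columns and reduce.
Reduction leaves 2 leading entries, giving rank 2.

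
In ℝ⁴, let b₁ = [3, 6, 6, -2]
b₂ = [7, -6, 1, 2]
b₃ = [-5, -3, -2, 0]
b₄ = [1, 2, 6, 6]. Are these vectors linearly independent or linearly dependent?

Row-reduce the matrix whose columns are b₁, b₂, b₃, b₄.
The reduction yields 4 nonzero rows, so the rank is 4.
Since rank = 4 (the number of vectors), the set is linearly independent.

linearly independent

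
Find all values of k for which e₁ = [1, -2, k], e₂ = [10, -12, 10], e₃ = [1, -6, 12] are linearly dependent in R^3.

k = 17/6

The set is linearly dependent precisely when det[e₁; e₂; e₃] = 0.
Expanding, det = 136 - 48*k.
Setting this to zero gives k = 17/6.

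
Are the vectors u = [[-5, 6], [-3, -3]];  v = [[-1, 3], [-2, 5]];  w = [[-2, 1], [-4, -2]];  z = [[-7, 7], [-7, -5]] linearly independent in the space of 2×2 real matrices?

linearly dependent

Take coordinates with respect to the standard basis {E₁₁, E₁₂, E₂₁, E₂₂}.
Row-reduce the matrix whose columns are u, v, w, z.
The reduction yields 3 nonzero rows, so the rank is 3.
Since rank 3 < 4, the set is linearly dependent.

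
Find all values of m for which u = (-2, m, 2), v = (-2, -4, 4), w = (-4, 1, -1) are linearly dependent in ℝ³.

The set is linearly dependent precisely when det[u; v; w] = 0.
Expanding, det = -18*m - 36.
Setting this to zero gives m = -2.

m = -2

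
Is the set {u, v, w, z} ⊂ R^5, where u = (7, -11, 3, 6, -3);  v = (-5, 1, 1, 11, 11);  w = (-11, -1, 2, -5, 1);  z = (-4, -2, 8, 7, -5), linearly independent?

Place the vectors as rows of a 4×5 matrix and reduce to echelon form.
The reduction yields 4 nonzero rows, so the rank is 4.
Since rank = 4 (the number of vectors), the set is linearly independent.

linearly independent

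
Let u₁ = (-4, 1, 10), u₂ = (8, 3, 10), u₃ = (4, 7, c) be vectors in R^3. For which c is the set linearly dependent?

c = 38

Dependence holds iff the 3×3 matrix [u₁ u₂ u₃] is singular.
Expanding, det = 760 - 20*c.
This vanishes exactly when c = 38.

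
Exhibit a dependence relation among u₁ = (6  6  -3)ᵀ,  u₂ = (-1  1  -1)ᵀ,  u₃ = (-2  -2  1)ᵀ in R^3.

Row-reduce the matrix with u₁, u₂, u₃ as columns; the null space gives the coefficients.
One solution (up to scaling) is (1, 0, 3).

u₁ + 3u₃ = 0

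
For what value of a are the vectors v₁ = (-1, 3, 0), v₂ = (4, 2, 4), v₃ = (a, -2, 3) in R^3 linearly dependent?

The set is linearly dependent precisely when det[v₁; v₂; v₃] = 0.
Cofactor expansion gives det = 12*a - 50.
Solving 12*a - 50 = 0 yields a = 25/6.

a = 25/6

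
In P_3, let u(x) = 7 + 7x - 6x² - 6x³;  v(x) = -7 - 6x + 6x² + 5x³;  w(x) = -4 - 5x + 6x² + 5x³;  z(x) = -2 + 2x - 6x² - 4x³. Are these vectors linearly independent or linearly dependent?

Take coordinates with respect to the standard basis {1, x, …, x³}.
Form the 4×4 matrix with these as columns; its determinant is 0.
A zero determinant means the columns are linearly dependent.
Indeed u - v + 3w + z = 0.

linearly dependent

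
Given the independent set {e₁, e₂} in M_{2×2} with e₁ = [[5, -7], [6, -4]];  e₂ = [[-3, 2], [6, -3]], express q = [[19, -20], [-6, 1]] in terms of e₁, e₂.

q = 2e₁ - 3e₂

Identify each element with its coordinate vector in ℝ⁴ via {E₁₁, E₁₂, E₂₁, E₂₂}.
Set up the augmented matrix [e₁ | e₂ | q] and row-reduce.
The system has the unique solution (c₁, c₂) = (2, -3).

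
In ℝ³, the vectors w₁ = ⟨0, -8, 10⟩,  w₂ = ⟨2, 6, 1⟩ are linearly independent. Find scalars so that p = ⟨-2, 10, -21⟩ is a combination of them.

Set up the augmented matrix [w₁ | w₂ | p] and row-reduce.
The system has the unique solution (c₁, c₂) = (-2, -1).

p = -2w₁ - w₂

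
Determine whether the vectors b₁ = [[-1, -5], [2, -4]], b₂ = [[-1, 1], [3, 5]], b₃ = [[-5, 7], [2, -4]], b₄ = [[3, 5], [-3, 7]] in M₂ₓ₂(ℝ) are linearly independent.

linearly independent

Take coordinates with respect to the standard basis {E₁₁, E₁₂, E₂₁, E₂₂}.
Row-reduce the matrix whose columns are b₁, b₂, b₃, b₄.
The reduction yields 4 nonzero rows, so the rank is 4.
Since rank = 4 (the number of vectors), the set is linearly independent.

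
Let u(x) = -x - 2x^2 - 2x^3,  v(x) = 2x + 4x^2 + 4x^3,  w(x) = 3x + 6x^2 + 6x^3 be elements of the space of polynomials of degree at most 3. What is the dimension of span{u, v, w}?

dim = 1

Use coordinates relative to {1, x, …, x^3}.
Row-reduce the 3×4 matrix with these as rows.
Exactly 1 pivot survives; hence the rank is 1.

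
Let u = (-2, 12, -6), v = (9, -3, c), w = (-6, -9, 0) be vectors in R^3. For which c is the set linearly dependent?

The vectors are dependent exactly when the determinant of the matrix with rows u, v, w vanishes.
Expanding, det = 594 - 90*c.
Setting this to zero gives c = 33/5.

c = 33/5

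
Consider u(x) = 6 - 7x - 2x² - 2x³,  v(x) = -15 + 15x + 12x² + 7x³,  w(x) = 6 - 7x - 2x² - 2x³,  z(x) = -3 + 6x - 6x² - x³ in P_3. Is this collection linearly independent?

linearly dependent

Write each element as a coordinate vector in ℝ⁴ using {1, x, …, x³}.
Two of the vectors are equal, giving an immediate dependence.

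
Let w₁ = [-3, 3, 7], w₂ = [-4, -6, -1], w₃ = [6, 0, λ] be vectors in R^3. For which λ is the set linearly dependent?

Dependence holds iff the 3×3 matrix [w₁ w₂ w₃] is singular.
Cofactor expansion gives det = 30*λ + 234.
This vanishes exactly when λ = -39/5.

λ = -39/5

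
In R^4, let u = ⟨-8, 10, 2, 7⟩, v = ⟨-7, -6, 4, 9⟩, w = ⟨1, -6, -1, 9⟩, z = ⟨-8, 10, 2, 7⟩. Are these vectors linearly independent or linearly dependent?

Form the 4×4 matrix with these as columns; its determinant is 0.
A zero determinant means the columns are linearly dependent.

linearly dependent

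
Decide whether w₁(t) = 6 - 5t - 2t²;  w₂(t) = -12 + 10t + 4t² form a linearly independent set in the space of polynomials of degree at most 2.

Take coordinates with respect to the standard basis {1, t, t²}.
Place the vectors as rows of a 2×3 matrix and reduce to echelon form.
The reduction yields 1 nonzero row, so the rank is 1.
Since rank 1 < 2, the set is linearly dependent.

linearly dependent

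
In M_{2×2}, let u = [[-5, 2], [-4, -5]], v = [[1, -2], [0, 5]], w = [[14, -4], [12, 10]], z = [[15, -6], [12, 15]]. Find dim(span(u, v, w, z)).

Represent each element by its coordinate vector in ℝ⁴.
Apply Gaussian elimination to the matrix whose rows are u, v, w, z.
Reduction leaves 2 leading entries, giving rank 2.

2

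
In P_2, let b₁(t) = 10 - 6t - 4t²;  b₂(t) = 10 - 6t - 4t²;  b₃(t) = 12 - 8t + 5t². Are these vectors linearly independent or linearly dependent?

linearly dependent

Write each element as a coordinate vector in ℝ³ using {1, t, t²}.
Two of the vectors are equal, giving an immediate dependence.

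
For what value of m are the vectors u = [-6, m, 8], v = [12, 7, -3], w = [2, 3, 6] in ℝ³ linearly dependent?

Place the vectors as rows of a 3×3 matrix; dependence ⇔ determinant zero.
Cofactor expansion gives det = -78*m - 130.
This vanishes exactly when m = -5/3.

m = -5/3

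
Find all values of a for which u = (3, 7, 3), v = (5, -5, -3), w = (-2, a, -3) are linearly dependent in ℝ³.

a = -27/4

Dependence holds iff the 3×3 matrix [u v w] is singular.
Expanding, det = 24*a + 162.
Setting this to zero gives a = -27/4.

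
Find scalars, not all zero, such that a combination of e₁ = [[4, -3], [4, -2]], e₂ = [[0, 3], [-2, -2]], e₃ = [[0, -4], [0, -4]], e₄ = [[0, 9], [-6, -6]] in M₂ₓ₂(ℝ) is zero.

3e₂ - e₄ = 0

Pass to coordinate vectors relative to the basis {E₁₁, E₁₂, E₂₁, E₂₂}.
Row-reduce the matrix with e₁, e₂, e₃, e₄ as columns; the null space gives the coefficients.
One solution (up to scaling) is (0, 3, 0, -1).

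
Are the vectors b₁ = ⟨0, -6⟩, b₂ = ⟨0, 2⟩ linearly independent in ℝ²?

linearly dependent

Place the vectors as rows of a 2×2 matrix and reduce to echelon form.
The reduction yields 1 nonzero row, so the rank is 1.
Since rank 1 < 2, the set is linearly dependent.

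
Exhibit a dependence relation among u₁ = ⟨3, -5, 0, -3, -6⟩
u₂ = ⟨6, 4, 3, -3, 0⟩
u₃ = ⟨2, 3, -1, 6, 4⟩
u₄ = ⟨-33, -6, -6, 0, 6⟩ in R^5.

Set up α₁u₁ + … + α₄u₄ = 0 and solve the homogeneous system.
One solution (up to scaling) is (3, 3, 3, 1).

3u₁ + 3u₂ + 3u₃ + u₄ = 0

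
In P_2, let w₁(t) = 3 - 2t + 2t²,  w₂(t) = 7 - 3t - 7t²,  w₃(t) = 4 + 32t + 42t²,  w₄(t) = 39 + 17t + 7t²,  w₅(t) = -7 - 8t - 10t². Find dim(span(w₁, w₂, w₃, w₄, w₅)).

dim = 3

Pass to coordinate vectors with respect to the basis {1, t, t²}.
Form the matrix with w₁, w₂, w₃, w₄, w₅ as columns and reduce.
The echelon form has 3 nonzero rows, so the rank is 3.
(With 5 elements in a 3-dimensional space the rank is at most 3.)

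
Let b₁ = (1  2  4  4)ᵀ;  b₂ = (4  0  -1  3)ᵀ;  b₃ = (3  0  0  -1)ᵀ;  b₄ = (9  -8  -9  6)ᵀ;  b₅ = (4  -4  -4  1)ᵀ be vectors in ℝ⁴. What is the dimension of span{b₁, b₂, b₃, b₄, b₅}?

Apply Gaussian elimination to the matrix whose rows are b₁, b₂, b₃, b₄, b₅.
The echelon form has 4 nonzero rows, so the rank is 4.
(With 5 elements in a 4-dimensional space the rank is at most 4.)

dim = 4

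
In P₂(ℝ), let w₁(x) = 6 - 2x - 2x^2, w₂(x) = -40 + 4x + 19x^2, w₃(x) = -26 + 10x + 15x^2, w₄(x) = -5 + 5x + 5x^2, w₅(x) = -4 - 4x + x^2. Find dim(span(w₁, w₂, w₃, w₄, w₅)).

Pass to coordinate vectors with respect to the basis {1, x, x^2}.
Form the matrix with w₁, w₂, w₃, w₄, w₅ as columns and reduce.
Reduction leaves 3 leading entries, giving rank 3.
(With 5 elements in a 3-dimensional space the rank is at most 3.)

3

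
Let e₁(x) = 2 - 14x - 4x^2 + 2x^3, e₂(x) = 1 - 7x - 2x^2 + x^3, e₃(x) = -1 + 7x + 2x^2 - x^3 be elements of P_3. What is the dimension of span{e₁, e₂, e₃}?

dim = 1

Represent each element by its coordinate vector in ℝ⁴.
Row-reduce the 3×4 matrix with these as rows.
Exactly 1 pivot survives; hence the rank is 1.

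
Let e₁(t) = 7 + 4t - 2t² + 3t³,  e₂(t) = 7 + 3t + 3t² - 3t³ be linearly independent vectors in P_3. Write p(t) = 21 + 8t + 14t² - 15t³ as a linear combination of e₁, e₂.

Work in coordinates with respect to the standard basis {1, t, …, t³}.
Solve the system with e₁, e₂ as columns and p as the right-hand side.
The system has the unique solution (a₁, a₂) = (-1, 4).

p = -e₁ + 4e₂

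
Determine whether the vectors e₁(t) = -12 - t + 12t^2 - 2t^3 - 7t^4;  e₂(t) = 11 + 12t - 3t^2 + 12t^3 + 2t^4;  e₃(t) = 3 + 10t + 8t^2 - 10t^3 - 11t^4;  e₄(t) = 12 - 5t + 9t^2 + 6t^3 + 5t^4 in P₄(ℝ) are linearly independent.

Take coordinates with respect to the standard basis {1, t, …, t^4}.
Row-reduce the matrix whose columns are e₁, e₂, e₃, e₄.
The reduction yields 4 nonzero rows, so the rank is 4.
Since rank = 4 (the number of vectors), the set is linearly independent.

linearly independent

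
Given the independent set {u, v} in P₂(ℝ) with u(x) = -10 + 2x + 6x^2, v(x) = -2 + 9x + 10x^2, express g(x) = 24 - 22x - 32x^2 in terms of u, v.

Work in coordinates with respect to the standard basis {1, x, x^2}.
Write g = c₁u + c₂v and equate components.
The system has the unique solution (c₁, c₂) = (-2, -2).

g = -2u - 2v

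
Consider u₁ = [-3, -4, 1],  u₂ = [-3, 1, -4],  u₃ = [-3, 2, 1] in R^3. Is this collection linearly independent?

Place the vectors as rows of a 3×3 matrix and reduce to echelon form.
The reduction yields 3 nonzero rows, so the rank is 3.
Since rank = 3 (the number of vectors), the set is linearly independent.

linearly independent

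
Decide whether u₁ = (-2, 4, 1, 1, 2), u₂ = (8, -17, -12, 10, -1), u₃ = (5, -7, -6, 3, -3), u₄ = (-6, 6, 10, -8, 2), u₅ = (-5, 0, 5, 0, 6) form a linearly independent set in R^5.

Place the vectors as rows of a 5×5 matrix and reduce to echelon form.
The reduction yields 3 nonzero rows, so the rank is 3.
Since rank 3 < 5, the set is linearly dependent.
Indeed 2u₁ + 2u₃ + u₄ = 0.

linearly dependent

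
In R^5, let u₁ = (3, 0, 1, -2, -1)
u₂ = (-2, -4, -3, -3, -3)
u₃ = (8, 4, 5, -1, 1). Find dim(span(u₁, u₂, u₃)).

Form the matrix with u₁, u₂, u₃ as columns and reduce.
Exactly 2 pivots survive; hence the rank is 2.

2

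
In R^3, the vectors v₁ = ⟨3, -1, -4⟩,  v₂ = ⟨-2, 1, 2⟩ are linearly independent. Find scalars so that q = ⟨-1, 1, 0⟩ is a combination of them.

q = v₁ + 2v₂

Solve the system with v₁, v₂ as columns and q as the right-hand side.
The system has the unique solution (a₁, a₂) = (1, 2).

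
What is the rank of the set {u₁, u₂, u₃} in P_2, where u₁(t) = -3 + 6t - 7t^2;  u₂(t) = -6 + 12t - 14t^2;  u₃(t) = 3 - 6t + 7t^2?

rank 1

Use coordinates relative to {1, t, t^2}.
Apply Gaussian elimination to the matrix whose rows are u₁, u₂, u₃.
Exactly 1 pivot survives; hence the rank is 1.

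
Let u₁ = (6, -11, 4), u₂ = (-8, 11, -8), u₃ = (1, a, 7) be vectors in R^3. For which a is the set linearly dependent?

Dependence holds iff the 3×3 matrix [u₁ u₂ u₃] is singular.
Cofactor expansion gives det = 16*a - 110.
Solving 16*a - 110 = 0 yields a = 55/8.

a = 55/8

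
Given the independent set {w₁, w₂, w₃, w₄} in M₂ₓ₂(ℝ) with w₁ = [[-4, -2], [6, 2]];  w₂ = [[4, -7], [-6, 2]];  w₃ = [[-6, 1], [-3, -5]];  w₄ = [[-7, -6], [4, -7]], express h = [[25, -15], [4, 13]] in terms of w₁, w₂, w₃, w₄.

h = -w₁ + w₂ - 4w₃ + w₄

Identify each element with its coordinate vector in ℝ⁴ via {E₁₁, E₁₂, E₂₁, E₂₂}.
Write h = α₁w₁ + … + α₄w₄ and equate components.
Back-substitution yields (α₁, …, α₄) = (-1, 1, -4, 1).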